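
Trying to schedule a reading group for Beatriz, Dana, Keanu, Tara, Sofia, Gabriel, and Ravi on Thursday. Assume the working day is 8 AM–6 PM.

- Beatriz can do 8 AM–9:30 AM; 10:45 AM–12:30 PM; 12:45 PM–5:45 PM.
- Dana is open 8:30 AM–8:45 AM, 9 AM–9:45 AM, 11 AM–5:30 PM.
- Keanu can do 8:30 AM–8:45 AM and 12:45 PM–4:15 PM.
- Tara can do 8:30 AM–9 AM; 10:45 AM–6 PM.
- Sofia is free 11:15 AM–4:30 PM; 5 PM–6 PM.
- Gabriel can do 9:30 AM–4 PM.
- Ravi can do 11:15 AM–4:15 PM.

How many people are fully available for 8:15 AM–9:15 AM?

Beatriz can make the full 08:15-09:15 slot — that's 1.

1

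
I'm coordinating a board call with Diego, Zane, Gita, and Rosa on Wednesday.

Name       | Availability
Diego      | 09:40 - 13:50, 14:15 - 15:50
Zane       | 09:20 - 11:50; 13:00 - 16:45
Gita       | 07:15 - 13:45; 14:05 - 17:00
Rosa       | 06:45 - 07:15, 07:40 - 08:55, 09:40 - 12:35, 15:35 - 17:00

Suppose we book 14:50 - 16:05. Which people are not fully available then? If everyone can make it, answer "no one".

Diego: not fully free for 14:50-16:05. Zane: free for 14:50-16:05. Gita: free for 14:50-16:05. Rosa: not fully free for 14:50-16:05.

Diego, Rosa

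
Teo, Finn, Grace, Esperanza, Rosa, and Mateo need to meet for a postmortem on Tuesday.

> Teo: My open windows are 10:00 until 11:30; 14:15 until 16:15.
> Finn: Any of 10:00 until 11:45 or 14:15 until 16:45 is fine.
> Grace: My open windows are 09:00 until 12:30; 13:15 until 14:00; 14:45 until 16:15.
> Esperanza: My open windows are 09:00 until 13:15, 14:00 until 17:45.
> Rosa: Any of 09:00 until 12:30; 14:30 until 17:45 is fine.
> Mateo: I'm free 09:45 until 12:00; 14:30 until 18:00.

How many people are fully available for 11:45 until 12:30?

3

Grace, Esperanza, and Rosa can make the full 11:45-12:30 slot — that's 3.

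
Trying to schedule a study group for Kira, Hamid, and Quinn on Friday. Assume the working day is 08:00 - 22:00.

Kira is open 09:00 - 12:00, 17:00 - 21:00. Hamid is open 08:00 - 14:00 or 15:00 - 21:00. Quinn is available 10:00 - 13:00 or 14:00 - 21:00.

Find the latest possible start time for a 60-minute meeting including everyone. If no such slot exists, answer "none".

20:00

Kira ∩ Hamid: 09:00-12:00, 17:00-21:00.
Kira ∩ Hamid ∩ Quinn: 10:00-12:00, 17:00-21:00.
The last common window of at least 60 minutes is 17:00-21:00; a 60-minute meeting can start as late as 20:00 and still end by 21:00.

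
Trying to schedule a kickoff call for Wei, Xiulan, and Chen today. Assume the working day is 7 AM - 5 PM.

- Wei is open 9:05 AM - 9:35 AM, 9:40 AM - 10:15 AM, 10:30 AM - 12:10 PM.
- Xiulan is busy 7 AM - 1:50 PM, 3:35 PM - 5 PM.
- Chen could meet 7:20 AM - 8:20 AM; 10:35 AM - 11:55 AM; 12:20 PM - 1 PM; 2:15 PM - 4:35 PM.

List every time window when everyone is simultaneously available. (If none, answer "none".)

none

Wei free: 09:05-09:35, 09:40-10:15, 10:30-12:10.
Xiulan free: 13:50-15:35 (invert busy blocks within the working day).
Chen free: 07:20-08:20, 10:35-11:55, 12:20-13:00, 14:15-16:35.
Wei ∩ Xiulan: ∅.
Wei ∩ Xiulan ∩ Chen: ∅.
There is no time when everyone is free.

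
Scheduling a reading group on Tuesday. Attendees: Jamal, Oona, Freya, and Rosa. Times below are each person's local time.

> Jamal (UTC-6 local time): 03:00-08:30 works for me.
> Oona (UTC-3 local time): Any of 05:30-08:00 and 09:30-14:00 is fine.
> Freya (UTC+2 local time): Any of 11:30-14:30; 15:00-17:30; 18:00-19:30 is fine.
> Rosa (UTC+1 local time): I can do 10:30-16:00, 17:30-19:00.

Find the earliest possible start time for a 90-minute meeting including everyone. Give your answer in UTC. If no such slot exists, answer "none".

09:30

Jamal in UTC: 09:00-14:30 (add 6h to convert from UTC-6).
Oona in UTC: 08:30-11:00, 12:30-17:00 (add 3h to convert from UTC-3).
Freya in UTC: 09:30-12:30, 13:00-15:30, 16:00-17:30 (subtract 2h to convert from UTC+2).
Rosa in UTC: 09:30-15:00, 16:30-18:00 (subtract 1h to convert from UTC+1).
Jamal ∩ Oona: 09:00-11:00, 12:30-14:30.
Jamal ∩ Oona ∩ Freya: 09:30-11:00, 13:00-14:30.
Jamal ∩ Oona ∩ Freya ∩ Rosa: 09:30-11:00, 13:00-14:30.
The first common window of at least 90 minutes is 09:30-11:00, so the earliest start is 09:30.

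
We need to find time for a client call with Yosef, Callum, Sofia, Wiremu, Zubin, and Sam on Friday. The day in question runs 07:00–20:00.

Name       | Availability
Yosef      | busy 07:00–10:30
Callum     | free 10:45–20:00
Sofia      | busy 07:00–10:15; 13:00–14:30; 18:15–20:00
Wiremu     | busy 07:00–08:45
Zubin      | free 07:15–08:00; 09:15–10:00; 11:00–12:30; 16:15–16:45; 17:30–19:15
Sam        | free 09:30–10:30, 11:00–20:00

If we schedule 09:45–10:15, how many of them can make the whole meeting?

2

Yosef free: 10:30-20:00 (invert busy blocks within the working day).
Callum free: 10:45-20:00.
Sofia free: 10:15-13:00, 14:30-18:15 (invert busy blocks within the working day).
Wiremu free: 08:45-20:00 (invert busy blocks within the working day).
Zubin free: 07:15-08:00, 09:15-10:00, 11:00-12:30, 16:15-16:45, 17:30-19:15.
Sam free: 09:30-10:30, 11:00-20:00.
Wiremu and Sam can make the full 09:45-10:15 slot — that's 2.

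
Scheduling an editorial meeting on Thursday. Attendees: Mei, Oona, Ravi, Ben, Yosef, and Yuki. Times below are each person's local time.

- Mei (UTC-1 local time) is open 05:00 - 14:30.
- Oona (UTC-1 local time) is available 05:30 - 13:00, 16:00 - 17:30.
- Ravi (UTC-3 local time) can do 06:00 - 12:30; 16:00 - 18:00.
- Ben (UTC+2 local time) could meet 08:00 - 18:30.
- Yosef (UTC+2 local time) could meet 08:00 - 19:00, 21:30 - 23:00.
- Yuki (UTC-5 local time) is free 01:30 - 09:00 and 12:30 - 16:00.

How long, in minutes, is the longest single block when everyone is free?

300

Mei in UTC: 06:00-15:30 (add 1h to convert from UTC-1).
Oona in UTC: 06:30-14:00, 17:00-18:30 (add 1h to convert from UTC-1).
Ravi in UTC: 09:00-15:30, 19:00-21:00 (add 3h to convert from UTC-3).
Ben in UTC: 06:00-16:30 (subtract 2h to convert from UTC+2).
Yosef in UTC: 06:00-17:00, 19:30-21:00 (subtract 2h to convert from UTC+2).
Yuki in UTC: 06:30-14:00, 17:30-21:00 (add 5h to convert from UTC-5).
Mei ∩ Oona: 06:30-14:00.
Mei ∩ Oona ∩ Ravi: 09:00-14:00.
Mei ∩ Oona ∩ Ravi ∩ Ben: 09:00-14:00.
Mei ∩ Oona ∩ Ravi ∩ Ben ∩ Yosef: 09:00-14:00.
Mei ∩ Oona ∩ Ravi ∩ Ben ∩ Yosef ∩ Yuki: 09:00-14:00.
The longest is 09:00-14:00 at 300 minutes.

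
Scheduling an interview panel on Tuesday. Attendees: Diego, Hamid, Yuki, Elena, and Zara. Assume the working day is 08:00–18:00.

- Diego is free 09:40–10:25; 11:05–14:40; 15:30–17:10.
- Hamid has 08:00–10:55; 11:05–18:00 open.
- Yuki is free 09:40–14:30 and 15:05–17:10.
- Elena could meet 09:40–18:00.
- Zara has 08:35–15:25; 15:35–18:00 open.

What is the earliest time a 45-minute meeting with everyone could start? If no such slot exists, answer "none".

09:40

Diego ∩ Hamid: 09:40-10:25, 11:05-14:40, 15:30-17:10.
Diego ∩ Hamid ∩ Yuki: 09:40-10:25, 11:05-14:30, 15:30-17:10.
Diego ∩ Hamid ∩ Yuki ∩ Elena: 09:40-10:25, 11:05-14:30, 15:30-17:10.
Diego ∩ Hamid ∩ Yuki ∩ Elena ∩ Zara: 09:40-10:25, 11:05-14:30, 15:35-17:10.
The first common window of at least 45 minutes is 09:40-10:25, so the earliest start is 09:40.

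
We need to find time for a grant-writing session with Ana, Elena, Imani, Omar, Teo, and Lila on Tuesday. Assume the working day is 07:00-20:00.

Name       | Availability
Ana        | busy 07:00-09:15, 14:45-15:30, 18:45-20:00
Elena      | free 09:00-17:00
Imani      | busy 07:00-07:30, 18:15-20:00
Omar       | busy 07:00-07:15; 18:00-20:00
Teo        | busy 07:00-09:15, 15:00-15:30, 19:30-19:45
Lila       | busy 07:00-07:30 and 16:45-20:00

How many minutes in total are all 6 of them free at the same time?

Ana free: 09:15-14:45, 15:30-18:45 (invert busy blocks within the working day).
Elena free: 09:00-17:00.
Imani free: 07:30-18:15 (invert busy blocks within the working day).
Omar free: 07:15-18:00 (invert busy blocks within the working day).
Teo free: 09:15-15:00, 15:30-19:30, 19:45-20:00 (invert busy blocks within the working day).
Lila free: 07:30-16:45 (invert busy blocks within the working day).
Ana ∩ Elena: 09:15-14:45, 15:30-17:00.
Ana ∩ Elena ∩ Imani: 09:15-14:45, 15:30-17:00.
Ana ∩ Elena ∩ Imani ∩ Omar: 09:15-14:45, 15:30-17:00.
Ana ∩ Elena ∩ Imani ∩ Omar ∩ Teo: 09:15-14:45, 15:30-17:00.
Ana ∩ Elena ∩ Imani ∩ Omar ∩ Teo ∩ Lila: 09:15-14:45, 15:30-16:45.
Those are the intersection windows.
Summing the common windows: 330 + 75 = 405 minutes.

405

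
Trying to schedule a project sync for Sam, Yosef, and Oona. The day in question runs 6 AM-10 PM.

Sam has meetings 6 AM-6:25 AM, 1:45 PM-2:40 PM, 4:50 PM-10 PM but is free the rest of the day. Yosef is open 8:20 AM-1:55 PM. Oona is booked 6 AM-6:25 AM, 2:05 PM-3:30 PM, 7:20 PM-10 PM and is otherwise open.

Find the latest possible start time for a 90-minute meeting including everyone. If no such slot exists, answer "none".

Sam free: 06:25-13:45, 14:40-16:50 (invert busy blocks within the working day).
Yosef free: 08:20-13:55.
Oona free: 06:25-14:05, 15:30-19:20 (invert busy blocks within the working day).
Sam ∩ Yosef: 08:20-13:45.
Sam ∩ Yosef ∩ Oona: 08:20-13:45.
The last common window of at least 90 minutes is 08:20-13:45; a 90-minute meeting can start as late as 12:15 and still end by 13:45.

12:15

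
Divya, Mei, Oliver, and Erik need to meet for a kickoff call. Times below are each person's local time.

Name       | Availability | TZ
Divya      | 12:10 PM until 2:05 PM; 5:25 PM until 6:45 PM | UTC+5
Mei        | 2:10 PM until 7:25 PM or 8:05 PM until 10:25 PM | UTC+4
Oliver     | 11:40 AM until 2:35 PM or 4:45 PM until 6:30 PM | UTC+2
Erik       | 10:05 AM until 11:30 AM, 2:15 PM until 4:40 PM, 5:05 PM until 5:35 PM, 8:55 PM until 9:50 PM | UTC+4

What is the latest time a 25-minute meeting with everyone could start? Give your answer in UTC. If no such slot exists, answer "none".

Divya in UTC: 07:10-09:05, 12:25-13:45 (subtract 5h to convert from UTC+5).
Mei in UTC: 10:10-15:25, 16:05-18:25 (subtract 4h to convert from UTC+4).
Oliver in UTC: 09:40-12:35, 14:45-16:30 (subtract 2h to convert from UTC+2).
Erik in UTC: 06:05-07:30, 10:15-12:40, 13:05-13:35, 16:55-17:50 (subtract 4h to convert from UTC+4).
Divya ∩ Mei: 12:25-13:45.
Divya ∩ Mei ∩ Oliver: 12:25-12:35.
Divya ∩ Mei ∩ Oliver ∩ Erik: 12:25-12:35.
No common window is at least 25 minutes long.

none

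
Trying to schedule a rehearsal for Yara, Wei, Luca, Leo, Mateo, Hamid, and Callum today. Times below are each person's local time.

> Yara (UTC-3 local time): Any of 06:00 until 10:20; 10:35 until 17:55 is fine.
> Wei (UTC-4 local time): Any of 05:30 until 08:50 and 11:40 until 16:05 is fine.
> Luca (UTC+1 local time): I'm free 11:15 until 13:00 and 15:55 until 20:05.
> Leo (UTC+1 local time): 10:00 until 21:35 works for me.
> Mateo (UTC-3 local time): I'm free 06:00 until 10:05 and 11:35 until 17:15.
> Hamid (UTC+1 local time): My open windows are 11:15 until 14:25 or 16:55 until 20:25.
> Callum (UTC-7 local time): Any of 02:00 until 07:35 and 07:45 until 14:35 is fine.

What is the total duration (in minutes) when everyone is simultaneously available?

Yara in UTC: 09:00-13:20, 13:35-20:55 (add 3h to convert from UTC-3).
Wei in UTC: 09:30-12:50, 15:40-20:05 (add 4h to convert from UTC-4).
Luca in UTC: 10:15-12:00, 14:55-19:05 (subtract 1h to convert from UTC+1).
Leo in UTC: 09:00-20:35 (subtract 1h to convert from UTC+1).
Mateo in UTC: 09:00-13:05, 14:35-20:15 (add 3h to convert from UTC-3).
Hamid in UTC: 10:15-13:25, 15:55-19:25 (subtract 1h to convert from UTC+1).
Callum in UTC: 09:00-14:35, 14:45-21:35 (add 7h to convert from UTC-7).
Yara ∩ Wei: 09:30-12:50, 15:40-20:05.
Yara ∩ Wei ∩ Luca: 10:15-12:00, 15:40-19:05.
Yara ∩ Wei ∩ Luca ∩ Leo: 10:15-12:00, 15:40-19:05.
Yara ∩ Wei ∩ Luca ∩ Leo ∩ Mateo: 10:15-12:00, 15:40-19:05.
Yara ∩ Wei ∩ Luca ∩ Leo ∩ Mateo ∩ Hamid: 10:15-12:00, 15:55-19:05.
Yara ∩ Wei ∩ Luca ∩ Leo ∩ Mateo ∩ Hamid ∩ Callum: 10:15-12:00, 15:55-19:05.
Summing the common windows: 105 + 190 = 295 minutes.

295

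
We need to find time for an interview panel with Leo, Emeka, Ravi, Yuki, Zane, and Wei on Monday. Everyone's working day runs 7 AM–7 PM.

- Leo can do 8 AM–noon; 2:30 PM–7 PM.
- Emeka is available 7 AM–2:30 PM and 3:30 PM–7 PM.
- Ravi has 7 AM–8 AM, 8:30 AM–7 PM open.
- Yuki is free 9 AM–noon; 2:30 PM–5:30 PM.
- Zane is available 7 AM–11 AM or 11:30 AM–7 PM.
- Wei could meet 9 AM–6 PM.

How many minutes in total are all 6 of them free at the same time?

270

Leo ∩ Emeka: 08:00-12:00, 15:30-19:00.
Leo ∩ Emeka ∩ Ravi: 08:30-12:00, 15:30-19:00.
Leo ∩ Emeka ∩ Ravi ∩ Yuki: 09:00-12:00, 15:30-17:30.
Leo ∩ Emeka ∩ Ravi ∩ Yuki ∩ Zane: 09:00-11:00, 11:30-12:00, 15:30-17:30.
Leo ∩ Emeka ∩ Ravi ∩ Yuki ∩ Zane ∩ Wei: 09:00-11:00, 11:30-12:00, 15:30-17:30.
Summing the common windows: 120 + 30 + 120 = 270 minutes.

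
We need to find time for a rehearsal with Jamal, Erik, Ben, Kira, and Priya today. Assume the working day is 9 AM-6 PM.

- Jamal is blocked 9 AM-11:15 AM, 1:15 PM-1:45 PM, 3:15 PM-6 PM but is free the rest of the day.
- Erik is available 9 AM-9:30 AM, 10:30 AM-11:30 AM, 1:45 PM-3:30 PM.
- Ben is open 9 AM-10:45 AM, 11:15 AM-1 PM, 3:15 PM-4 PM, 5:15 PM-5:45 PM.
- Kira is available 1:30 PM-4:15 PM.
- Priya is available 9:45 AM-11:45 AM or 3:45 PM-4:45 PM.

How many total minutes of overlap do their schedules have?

Jamal free: 11:15-13:15, 13:45-15:15 (invert busy blocks within the working day).
Erik free: 09:00-09:30, 10:30-11:30, 13:45-15:30.
Ben free: 09:00-10:45, 11:15-13:00, 15:15-16:00, 17:15-17:45.
Kira free: 13:30-16:15.
Priya free: 09:45-11:45, 15:45-16:45.
Jamal ∩ Erik: 11:15-11:30, 13:45-15:15.
Jamal ∩ Erik ∩ Ben: 11:15-11:30.
Jamal ∩ Erik ∩ Ben ∩ Kira: ∅.
Jamal ∩ Erik ∩ Ben ∩ Kira ∩ Priya: ∅.
There is no time when everyone is free.
There is no common window, so the total is 0 minutes.

0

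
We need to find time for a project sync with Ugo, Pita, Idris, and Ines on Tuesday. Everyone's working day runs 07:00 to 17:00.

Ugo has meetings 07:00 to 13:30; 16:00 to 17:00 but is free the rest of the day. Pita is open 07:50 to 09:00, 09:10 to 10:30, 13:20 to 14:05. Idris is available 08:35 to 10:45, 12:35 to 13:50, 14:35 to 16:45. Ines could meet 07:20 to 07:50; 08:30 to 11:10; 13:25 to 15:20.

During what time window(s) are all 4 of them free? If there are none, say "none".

13:30-13:50

Ugo free: 13:30-16:00 (invert busy blocks within the working day).
Pita free: 07:50-09:00, 09:10-10:30, 13:20-14:05.
Idris free: 08:35-10:45, 12:35-13:50, 14:35-16:45.
Ines free: 07:20-07:50, 08:30-11:10, 13:25-15:20.
Ugo ∩ Pita: 13:30-14:05.
Ugo ∩ Pita ∩ Idris: 13:30-13:50.
Ugo ∩ Pita ∩ Idris ∩ Ines: 13:30-13:50.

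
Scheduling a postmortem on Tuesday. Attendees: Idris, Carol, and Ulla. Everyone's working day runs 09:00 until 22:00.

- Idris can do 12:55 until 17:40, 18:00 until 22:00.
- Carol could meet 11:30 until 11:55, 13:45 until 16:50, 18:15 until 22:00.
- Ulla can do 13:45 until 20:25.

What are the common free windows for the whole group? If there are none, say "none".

13:45-16:50, 18:15-20:25

Idris ∩ Carol: 13:45-16:50, 18:15-22:00.
Idris ∩ Carol ∩ Ulla: 13:45-16:50, 18:15-20:25.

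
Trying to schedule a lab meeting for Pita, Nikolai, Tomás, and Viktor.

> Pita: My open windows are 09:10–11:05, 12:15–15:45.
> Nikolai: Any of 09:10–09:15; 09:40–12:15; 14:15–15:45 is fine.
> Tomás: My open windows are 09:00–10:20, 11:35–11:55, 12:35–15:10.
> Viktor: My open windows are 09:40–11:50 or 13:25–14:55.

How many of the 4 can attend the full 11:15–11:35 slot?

Nikolai and Viktor can make the full 11:15-11:35 slot — that's 2.

2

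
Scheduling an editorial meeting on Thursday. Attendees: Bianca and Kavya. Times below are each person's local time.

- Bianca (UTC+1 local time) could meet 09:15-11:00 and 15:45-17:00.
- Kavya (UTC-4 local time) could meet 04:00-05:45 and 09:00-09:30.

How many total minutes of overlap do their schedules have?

Bianca in UTC: 08:15-10:00, 14:45-16:00 (subtract 1h to convert from UTC+1).
Kavya in UTC: 08:00-09:45, 13:00-13:30 (add 4h to convert from UTC-4).
Bianca ∩ Kavya: 08:15-09:45.
So the common availability across everyone is 08:15-09:45.
That's a single block of 90 minutes.

90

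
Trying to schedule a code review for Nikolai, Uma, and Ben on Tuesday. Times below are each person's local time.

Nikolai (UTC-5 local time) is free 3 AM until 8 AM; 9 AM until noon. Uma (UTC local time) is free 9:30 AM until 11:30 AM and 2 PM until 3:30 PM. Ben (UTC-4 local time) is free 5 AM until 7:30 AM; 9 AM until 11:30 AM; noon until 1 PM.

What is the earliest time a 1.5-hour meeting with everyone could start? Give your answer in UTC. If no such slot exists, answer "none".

09:30

Nikolai in UTC: 08:00-13:00, 14:00-17:00 (add 5h to convert from UTC-5).
Uma in UTC: 09:30-11:30, 14:00-15:30.
Ben in UTC: 09:00-11:30, 13:00-15:30, 16:00-17:00 (add 4h to convert from UTC-4).
Nikolai ∩ Uma: 09:30-11:30, 14:00-15:30.
Nikolai ∩ Uma ∩ Ben: 09:30-11:30, 14:00-15:30.
Those are the intersection windows.
The first common window of at least 90 minutes is 09:30-11:30, so the earliest start is 09:30.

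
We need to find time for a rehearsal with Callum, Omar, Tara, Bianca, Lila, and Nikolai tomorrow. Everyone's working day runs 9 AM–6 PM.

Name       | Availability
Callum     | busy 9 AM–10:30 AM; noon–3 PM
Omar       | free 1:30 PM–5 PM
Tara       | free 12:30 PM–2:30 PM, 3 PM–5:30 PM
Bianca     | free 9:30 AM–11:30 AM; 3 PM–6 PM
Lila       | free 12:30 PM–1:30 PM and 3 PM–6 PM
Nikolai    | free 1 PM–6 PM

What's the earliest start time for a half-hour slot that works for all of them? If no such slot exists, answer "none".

Callum free: 10:30-12:00, 15:00-18:00 (invert busy blocks within the working day).
Omar free: 13:30-17:00.
Tara free: 12:30-14:30, 15:00-17:30.
Bianca free: 09:30-11:30, 15:00-18:00.
Lila free: 12:30-13:30, 15:00-18:00.
Nikolai free: 13:00-18:00.
Callum ∩ Omar: 15:00-17:00.
Callum ∩ Omar ∩ Tara: 15:00-17:00.
Callum ∩ Omar ∩ Tara ∩ Bianca: 15:00-17:00.
Callum ∩ Omar ∩ Tara ∩ Bianca ∩ Lila: 15:00-17:00.
Callum ∩ Omar ∩ Tara ∩ Bianca ∩ Lila ∩ Nikolai: 15:00-17:00.
The first common window of at least 30 minutes is 15:00-17:00, so the earliest start is 15:00.

15:00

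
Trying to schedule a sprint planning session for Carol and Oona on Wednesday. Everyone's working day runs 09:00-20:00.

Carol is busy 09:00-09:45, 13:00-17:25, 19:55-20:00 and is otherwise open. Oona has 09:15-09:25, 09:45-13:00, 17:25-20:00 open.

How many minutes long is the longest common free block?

Carol free: 09:45-13:00, 17:25-19:55 (invert busy blocks within the working day).
Oona free: 09:15-09:25, 09:45-13:00, 17:25-20:00.
Carol ∩ Oona: 09:45-13:00, 17:25-19:55.
The longest is 09:45-13:00 at 195 minutes.

195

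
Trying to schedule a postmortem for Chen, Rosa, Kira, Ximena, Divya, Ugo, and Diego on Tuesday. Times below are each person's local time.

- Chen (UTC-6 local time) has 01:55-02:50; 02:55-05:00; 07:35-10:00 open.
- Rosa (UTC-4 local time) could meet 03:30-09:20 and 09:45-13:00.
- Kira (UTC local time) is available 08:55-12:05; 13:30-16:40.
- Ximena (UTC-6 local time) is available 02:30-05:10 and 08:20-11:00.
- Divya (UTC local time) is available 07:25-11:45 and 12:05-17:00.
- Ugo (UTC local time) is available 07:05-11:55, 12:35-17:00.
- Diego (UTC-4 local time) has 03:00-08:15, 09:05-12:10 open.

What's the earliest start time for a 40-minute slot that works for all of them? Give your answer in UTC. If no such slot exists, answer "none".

Chen in UTC: 07:55-08:50, 08:55-11:00, 13:35-16:00 (add 6h to convert from UTC-6).
Rosa in UTC: 07:30-13:20, 13:45-17:00 (add 4h to convert from UTC-4).
Kira in UTC: 08:55-12:05, 13:30-16:40.
Ximena in UTC: 08:30-11:10, 14:20-17:00 (add 6h to convert from UTC-6).
Divya in UTC: 07:25-11:45, 12:05-17:00.
Ugo in UTC: 07:05-11:55, 12:35-17:00.
Diego in UTC: 07:00-12:15, 13:05-16:10 (add 4h to convert from UTC-4).
Chen ∩ Rosa: 07:55-08:50, 08:55-11:00, 13:45-16:00.
Chen ∩ Rosa ∩ Kira: 08:55-11:00, 13:45-16:00.
Chen ∩ Rosa ∩ Kira ∩ Ximena: 08:55-11:00, 14:20-16:00.
Chen ∩ Rosa ∩ Kira ∩ Ximena ∩ Divya: 08:55-11:00, 14:20-16:00.
Chen ∩ Rosa ∩ Kira ∩ Ximena ∩ Divya ∩ Ugo: 08:55-11:00, 14:20-16:00.
Chen ∩ Rosa ∩ Kira ∩ Ximena ∩ Divya ∩ Ugo ∩ Diego: 08:55-11:00, 14:20-16:00.
The first common window of at least 40 minutes is 08:55-11:00, so the earliest start is 08:55.

08:55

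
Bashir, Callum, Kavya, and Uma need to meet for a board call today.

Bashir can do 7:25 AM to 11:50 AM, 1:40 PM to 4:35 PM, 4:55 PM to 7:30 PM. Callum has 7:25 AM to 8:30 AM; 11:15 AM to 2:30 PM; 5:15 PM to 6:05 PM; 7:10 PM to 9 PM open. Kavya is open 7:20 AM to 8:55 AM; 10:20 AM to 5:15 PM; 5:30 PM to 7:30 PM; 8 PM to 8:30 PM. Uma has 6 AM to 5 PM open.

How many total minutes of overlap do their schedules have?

Bashir ∩ Callum: 07:25-08:30, 11:15-11:50, 13:40-14:30, 17:15-18:05, 19:10-19:30.
Bashir ∩ Callum ∩ Kavya: 07:25-08:30, 11:15-11:50, 13:40-14:30, 17:30-18:05, 19:10-19:30.
Bashir ∩ Callum ∩ Kavya ∩ Uma: 07:25-08:30, 11:15-11:50, 13:40-14:30.
Those are the intersection windows.
Summing the common windows: 65 + 35 + 50 = 150 minutes.

150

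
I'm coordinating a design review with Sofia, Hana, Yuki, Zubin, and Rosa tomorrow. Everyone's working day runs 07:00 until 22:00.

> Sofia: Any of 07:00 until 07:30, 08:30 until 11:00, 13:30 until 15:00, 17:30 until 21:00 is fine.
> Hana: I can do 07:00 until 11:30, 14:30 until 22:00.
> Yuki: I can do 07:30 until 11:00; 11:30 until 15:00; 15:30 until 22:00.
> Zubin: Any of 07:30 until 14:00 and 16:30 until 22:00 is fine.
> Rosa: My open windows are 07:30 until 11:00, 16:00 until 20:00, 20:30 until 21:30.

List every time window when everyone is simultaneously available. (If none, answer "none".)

08:30-11:00, 17:30-20:00, 20:30-21:00

Sofia ∩ Hana: 07:00-07:30, 08:30-11:00, 14:30-15:00, 17:30-21:00.
Sofia ∩ Hana ∩ Yuki: 08:30-11:00, 14:30-15:00, 17:30-21:00.
Sofia ∩ Hana ∩ Yuki ∩ Zubin: 08:30-11:00, 17:30-21:00.
Sofia ∩ Hana ∩ Yuki ∩ Zubin ∩ Rosa: 08:30-11:00, 17:30-20:00, 20:30-21:00.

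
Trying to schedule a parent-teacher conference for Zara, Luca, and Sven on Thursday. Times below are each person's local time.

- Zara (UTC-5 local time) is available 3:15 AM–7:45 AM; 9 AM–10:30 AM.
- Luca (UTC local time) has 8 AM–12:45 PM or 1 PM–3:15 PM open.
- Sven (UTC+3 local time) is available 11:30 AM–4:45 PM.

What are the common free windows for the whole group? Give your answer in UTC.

Zara in UTC: 08:15-12:45, 14:00-15:30 (add 5h to convert from UTC-5).
Luca in UTC: 08:00-12:45, 13:00-15:15.
Sven in UTC: 08:30-13:45 (subtract 3h to convert from UTC+3).
Zara ∩ Luca: 08:15-12:45, 14:00-15:15.
Zara ∩ Luca ∩ Sven: 08:30-12:45.

08:30-12:45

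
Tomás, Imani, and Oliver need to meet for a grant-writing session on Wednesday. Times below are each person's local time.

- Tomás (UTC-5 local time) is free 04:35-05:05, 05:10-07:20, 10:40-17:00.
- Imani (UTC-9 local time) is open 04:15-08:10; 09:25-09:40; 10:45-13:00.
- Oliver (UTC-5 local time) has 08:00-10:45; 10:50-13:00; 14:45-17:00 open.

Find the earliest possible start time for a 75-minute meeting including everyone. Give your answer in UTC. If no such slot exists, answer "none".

15:50

Tomás in UTC: 09:35-10:05, 10:10-12:20, 15:40-22:00 (add 5h to convert from UTC-5).
Imani in UTC: 13:15-17:10, 18:25-18:40, 19:45-22:00 (add 9h to convert from UTC-9).
Oliver in UTC: 13:00-15:45, 15:50-18:00, 19:45-22:00 (add 5h to convert from UTC-5).
Tomás ∩ Imani: 15:40-17:10, 18:25-18:40, 19:45-22:00.
Tomás ∩ Imani ∩ Oliver: 15:40-15:45, 15:50-17:10, 19:45-22:00.
Those are the intersection windows.
The first common window of at least 75 minutes is 15:50-17:10, so the earliest start is 15:50.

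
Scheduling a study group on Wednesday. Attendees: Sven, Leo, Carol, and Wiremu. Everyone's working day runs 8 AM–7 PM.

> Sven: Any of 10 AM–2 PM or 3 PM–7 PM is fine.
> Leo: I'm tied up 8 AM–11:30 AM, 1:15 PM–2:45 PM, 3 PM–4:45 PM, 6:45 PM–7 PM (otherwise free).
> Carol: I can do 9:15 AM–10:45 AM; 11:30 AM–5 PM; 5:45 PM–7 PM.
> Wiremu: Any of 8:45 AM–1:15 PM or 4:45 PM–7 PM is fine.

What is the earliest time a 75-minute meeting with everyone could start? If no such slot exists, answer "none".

Sven free: 10:00-14:00, 15:00-19:00.
Leo free: 11:30-13:15, 14:45-15:00, 16:45-18:45 (invert busy blocks within the working day).
Carol free: 09:15-10:45, 11:30-17:00, 17:45-19:00.
Wiremu free: 08:45-13:15, 16:45-19:00.
Sven ∩ Leo: 11:30-13:15, 16:45-18:45.
Sven ∩ Leo ∩ Carol: 11:30-13:15, 16:45-17:00, 17:45-18:45.
Sven ∩ Leo ∩ Carol ∩ Wiremu: 11:30-13:15, 16:45-17:00, 17:45-18:45.
So the common availability across everyone is 11:30-13:15, 16:45-17:00, 17:45-18:45.
The first common window of at least 75 minutes is 11:30-13:15, so the earliest start is 11:30.

11:30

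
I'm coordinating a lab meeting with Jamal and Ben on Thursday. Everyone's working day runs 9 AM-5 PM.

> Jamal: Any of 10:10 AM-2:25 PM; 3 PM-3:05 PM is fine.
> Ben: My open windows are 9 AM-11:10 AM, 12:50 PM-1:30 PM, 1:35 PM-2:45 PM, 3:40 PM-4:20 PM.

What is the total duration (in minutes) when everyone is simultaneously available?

Jamal ∩ Ben: 10:10-11:10, 12:50-13:30, 13:35-14:25.
Summing the common windows: 60 + 40 + 50 = 150 minutes.

150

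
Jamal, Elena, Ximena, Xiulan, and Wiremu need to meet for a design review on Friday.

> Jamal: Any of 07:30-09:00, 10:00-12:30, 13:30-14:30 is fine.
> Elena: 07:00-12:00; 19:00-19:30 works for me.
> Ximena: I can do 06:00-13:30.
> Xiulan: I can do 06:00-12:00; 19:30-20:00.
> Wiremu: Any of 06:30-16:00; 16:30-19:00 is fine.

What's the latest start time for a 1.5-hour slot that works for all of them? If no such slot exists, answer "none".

Jamal ∩ Elena: 07:30-09:00, 10:00-12:00.
Jamal ∩ Elena ∩ Ximena: 07:30-09:00, 10:00-12:00.
Jamal ∩ Elena ∩ Ximena ∩ Xiulan: 07:30-09:00, 10:00-12:00.
Jamal ∩ Elena ∩ Ximena ∩ Xiulan ∩ Wiremu: 07:30-09:00, 10:00-12:00.
The last common window of at least 90 minutes is 10:00-12:00; a 90-minute meeting can start as late as 10:30 and still end by 12:00.

10:30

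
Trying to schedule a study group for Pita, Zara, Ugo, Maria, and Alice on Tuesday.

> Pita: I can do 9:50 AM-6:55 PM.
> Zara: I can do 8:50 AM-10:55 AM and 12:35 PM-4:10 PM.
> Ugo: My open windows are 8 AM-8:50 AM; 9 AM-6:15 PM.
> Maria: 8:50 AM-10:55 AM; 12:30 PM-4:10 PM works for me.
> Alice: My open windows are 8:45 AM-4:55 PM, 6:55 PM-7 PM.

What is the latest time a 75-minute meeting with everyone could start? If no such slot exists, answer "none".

Pita ∩ Zara: 09:50-10:55, 12:35-16:10.
Pita ∩ Zara ∩ Ugo: 09:50-10:55, 12:35-16:10.
Pita ∩ Zara ∩ Ugo ∩ Maria: 09:50-10:55, 12:35-16:10.
Pita ∩ Zara ∩ Ugo ∩ Maria ∩ Alice: 09:50-10:55, 12:35-16:10.
Those are the intersection windows.
The last common window of at least 75 minutes is 12:35-16:10; a 75-minute meeting can start as late as 14:55 and still end by 16:10.

14:55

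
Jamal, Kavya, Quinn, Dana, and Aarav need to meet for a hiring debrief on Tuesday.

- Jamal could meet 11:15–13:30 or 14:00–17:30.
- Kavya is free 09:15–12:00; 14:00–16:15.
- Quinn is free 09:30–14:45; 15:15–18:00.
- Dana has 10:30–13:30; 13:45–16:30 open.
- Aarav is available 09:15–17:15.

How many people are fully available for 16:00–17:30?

Jamal and Quinn can make the full 16:00-17:30 slot — that's 2.

2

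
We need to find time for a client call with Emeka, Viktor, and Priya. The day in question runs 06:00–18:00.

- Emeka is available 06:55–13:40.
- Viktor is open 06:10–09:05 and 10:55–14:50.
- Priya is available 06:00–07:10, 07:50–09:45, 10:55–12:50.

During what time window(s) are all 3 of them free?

Emeka ∩ Viktor: 06:55-09:05, 10:55-13:40.
Emeka ∩ Viktor ∩ Priya: 06:55-07:10, 07:50-09:05, 10:55-12:50.
So the common availability across everyone is 06:55-07:10, 07:50-09:05, 10:55-12:50.

06:55-07:10, 07:50-09:05, 10:55-12:50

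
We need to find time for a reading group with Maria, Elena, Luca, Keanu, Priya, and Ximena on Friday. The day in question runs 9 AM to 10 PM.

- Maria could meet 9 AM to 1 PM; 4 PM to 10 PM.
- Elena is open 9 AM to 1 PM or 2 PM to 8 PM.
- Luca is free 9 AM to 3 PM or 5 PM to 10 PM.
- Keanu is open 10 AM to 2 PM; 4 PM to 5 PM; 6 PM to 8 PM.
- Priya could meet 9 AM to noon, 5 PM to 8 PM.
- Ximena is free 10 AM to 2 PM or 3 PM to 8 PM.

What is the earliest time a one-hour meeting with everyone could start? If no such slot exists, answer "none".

10:00

Maria ∩ Elena: 09:00-13:00, 16:00-20:00.
Maria ∩ Elena ∩ Luca: 09:00-13:00, 17:00-20:00.
Maria ∩ Elena ∩ Luca ∩ Keanu: 10:00-13:00, 18:00-20:00.
Maria ∩ Elena ∩ Luca ∩ Keanu ∩ Priya: 10:00-12:00, 18:00-20:00.
Maria ∩ Elena ∩ Luca ∩ Keanu ∩ Priya ∩ Ximena: 10:00-12:00, 18:00-20:00.
The first common window of at least 60 minutes is 10:00-12:00, so the earliest start is 10:00.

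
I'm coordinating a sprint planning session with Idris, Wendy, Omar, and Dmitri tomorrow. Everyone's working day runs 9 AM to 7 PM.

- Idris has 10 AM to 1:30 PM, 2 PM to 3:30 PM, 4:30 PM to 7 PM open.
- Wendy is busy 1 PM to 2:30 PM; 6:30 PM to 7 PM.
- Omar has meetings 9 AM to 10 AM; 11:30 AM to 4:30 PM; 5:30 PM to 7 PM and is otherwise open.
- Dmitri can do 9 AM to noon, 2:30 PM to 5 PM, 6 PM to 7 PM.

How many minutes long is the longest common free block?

Idris free: 10:00-13:30, 14:00-15:30, 16:30-19:00.
Wendy free: 09:00-13:00, 14:30-18:30 (invert busy blocks within the working day).
Omar free: 10:00-11:30, 16:30-17:30 (invert busy blocks within the working day).
Dmitri free: 09:00-12:00, 14:30-17:00, 18:00-19:00.
Idris ∩ Wendy: 10:00-13:00, 14:30-15:30, 16:30-18:30.
Idris ∩ Wendy ∩ Omar: 10:00-11:30, 16:30-17:30.
Idris ∩ Wendy ∩ Omar ∩ Dmitri: 10:00-11:30, 16:30-17:00.
So the common availability across everyone is 10:00-11:30, 16:30-17:00.
The longest is 10:00-11:30 at 90 minutes.

90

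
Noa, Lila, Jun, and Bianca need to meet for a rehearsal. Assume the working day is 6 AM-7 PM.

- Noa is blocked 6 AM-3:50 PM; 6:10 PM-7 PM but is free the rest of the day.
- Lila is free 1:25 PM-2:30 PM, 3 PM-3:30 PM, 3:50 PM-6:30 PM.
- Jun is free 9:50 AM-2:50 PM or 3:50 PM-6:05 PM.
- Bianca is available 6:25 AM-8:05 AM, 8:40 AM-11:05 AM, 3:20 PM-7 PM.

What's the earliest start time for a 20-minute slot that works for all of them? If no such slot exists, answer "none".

15:50

Noa free: 15:50-18:10 (invert busy blocks within the working day).
Lila free: 13:25-14:30, 15:00-15:30, 15:50-18:30.
Jun free: 09:50-14:50, 15:50-18:05.
Bianca free: 06:25-08:05, 08:40-11:05, 15:20-19:00.
Noa ∩ Lila: 15:50-18:10.
Noa ∩ Lila ∩ Jun: 15:50-18:05.
Noa ∩ Lila ∩ Jun ∩ Bianca: 15:50-18:05.
The first common window of at least 20 minutes is 15:50-18:05, so the earliest start is 15:50.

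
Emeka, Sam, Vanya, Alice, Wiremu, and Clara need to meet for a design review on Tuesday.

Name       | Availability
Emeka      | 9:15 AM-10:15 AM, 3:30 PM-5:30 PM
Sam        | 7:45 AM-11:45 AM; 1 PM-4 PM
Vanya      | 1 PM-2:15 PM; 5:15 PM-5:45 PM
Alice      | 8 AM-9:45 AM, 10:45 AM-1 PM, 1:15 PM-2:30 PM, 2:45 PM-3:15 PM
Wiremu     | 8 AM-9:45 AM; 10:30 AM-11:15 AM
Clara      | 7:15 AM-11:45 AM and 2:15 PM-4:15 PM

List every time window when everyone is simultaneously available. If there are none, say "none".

none

Emeka ∩ Sam: 09:15-10:15, 15:30-16:00.
Emeka ∩ Sam ∩ Vanya: ∅.
Emeka ∩ Sam ∩ Vanya ∩ Alice: ∅.
Emeka ∩ Sam ∩ Vanya ∩ Alice ∩ Wiremu: ∅.
Emeka ∩ Sam ∩ Vanya ∩ Alice ∩ Wiremu ∩ Clara: ∅.
There is no time when everyone is free.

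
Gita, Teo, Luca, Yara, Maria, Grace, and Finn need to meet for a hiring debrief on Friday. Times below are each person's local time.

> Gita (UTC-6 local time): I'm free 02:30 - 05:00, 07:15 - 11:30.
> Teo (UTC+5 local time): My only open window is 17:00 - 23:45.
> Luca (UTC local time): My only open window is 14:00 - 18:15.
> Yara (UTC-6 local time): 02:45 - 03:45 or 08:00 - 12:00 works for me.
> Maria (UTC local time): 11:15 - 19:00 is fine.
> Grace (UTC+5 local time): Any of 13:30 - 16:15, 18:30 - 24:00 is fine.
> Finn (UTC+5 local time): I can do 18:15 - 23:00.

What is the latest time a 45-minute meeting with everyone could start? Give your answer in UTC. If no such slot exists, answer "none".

Gita in UTC: 08:30-11:00, 13:15-17:30 (add 6h to convert from UTC-6).
Teo in UTC: 12:00-18:45 (subtract 5h to convert from UTC+5).
Luca in UTC: 14:00-18:15.
Yara in UTC: 08:45-09:45, 14:00-18:00 (add 6h to convert from UTC-6).
Maria in UTC: 11:15-19:00.
Grace in UTC: 08:30-11:15, 13:30-19:00 (subtract 5h to convert from UTC+5).
Finn in UTC: 13:15-18:00 (subtract 5h to convert from UTC+5).
Gita ∩ Teo: 13:15-17:30.
Gita ∩ Teo ∩ Luca: 14:00-17:30.
Gita ∩ Teo ∩ Luca ∩ Yara: 14:00-17:30.
Gita ∩ Teo ∩ Luca ∩ Yara ∩ Maria: 14:00-17:30.
Gita ∩ Teo ∩ Luca ∩ Yara ∩ Maria ∩ Grace: 14:00-17:30.
Gita ∩ Teo ∩ Luca ∩ Yara ∩ Maria ∩ Grace ∩ Finn: 14:00-17:30.
The last common window of at least 45 minutes is 14:00-17:30; a 45-minute meeting can start as late as 16:45 and still end by 17:30.

16:45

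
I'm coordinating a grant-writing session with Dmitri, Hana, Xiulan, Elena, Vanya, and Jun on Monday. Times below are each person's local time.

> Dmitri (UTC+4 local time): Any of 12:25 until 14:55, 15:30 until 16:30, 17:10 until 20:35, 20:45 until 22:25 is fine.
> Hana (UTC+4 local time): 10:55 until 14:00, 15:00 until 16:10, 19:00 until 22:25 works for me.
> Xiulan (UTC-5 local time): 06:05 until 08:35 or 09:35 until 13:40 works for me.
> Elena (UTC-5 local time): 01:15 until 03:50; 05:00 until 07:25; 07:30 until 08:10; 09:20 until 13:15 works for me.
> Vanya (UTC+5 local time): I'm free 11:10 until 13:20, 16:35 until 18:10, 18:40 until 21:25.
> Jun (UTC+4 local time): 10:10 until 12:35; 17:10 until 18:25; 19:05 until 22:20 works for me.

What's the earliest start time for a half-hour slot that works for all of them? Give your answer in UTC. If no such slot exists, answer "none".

Dmitri in UTC: 08:25-10:55, 11:30-12:30, 13:10-16:35, 16:45-18:25 (subtract 4h to convert from UTC+4).
Hana in UTC: 06:55-10:00, 11:00-12:10, 15:00-18:25 (subtract 4h to convert from UTC+4).
Xiulan in UTC: 11:05-13:35, 14:35-18:40 (add 5h to convert from UTC-5).
Elena in UTC: 06:15-08:50, 10:00-12:25, 12:30-13:10, 14:20-18:15 (add 5h to convert from UTC-5).
Vanya in UTC: 06:10-08:20, 11:35-13:10, 13:40-16:25 (subtract 5h to convert from UTC+5).
Jun in UTC: 06:10-08:35, 13:10-14:25, 15:05-18:20 (subtract 4h to convert from UTC+4).
Dmitri ∩ Hana: 08:25-10:00, 11:30-12:10, 15:00-16:35, 16:45-18:25.
Dmitri ∩ Hana ∩ Xiulan: 11:30-12:10, 15:00-16:35, 16:45-18:25.
Dmitri ∩ Hana ∩ Xiulan ∩ Elena: 11:30-12:10, 15:00-16:35, 16:45-18:15.
Dmitri ∩ Hana ∩ Xiulan ∩ Elena ∩ Vanya: 11:35-12:10, 15:00-16:25.
Dmitri ∩ Hana ∩ Xiulan ∩ Elena ∩ Vanya ∩ Jun: 15:05-16:25.
The first common window of at least 30 minutes is 15:05-16:25, so the earliest start is 15:05.

15:05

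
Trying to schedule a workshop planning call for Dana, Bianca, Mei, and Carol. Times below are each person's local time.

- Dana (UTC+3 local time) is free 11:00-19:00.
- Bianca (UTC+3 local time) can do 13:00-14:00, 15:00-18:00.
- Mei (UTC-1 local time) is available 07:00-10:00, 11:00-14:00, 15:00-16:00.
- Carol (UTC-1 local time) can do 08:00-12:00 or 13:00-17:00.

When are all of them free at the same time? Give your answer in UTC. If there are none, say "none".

Dana in UTC: 08:00-16:00 (subtract 3h to convert from UTC+3).
Bianca in UTC: 10:00-11:00, 12:00-15:00 (subtract 3h to convert from UTC+3).
Mei in UTC: 08:00-11:00, 12:00-15:00, 16:00-17:00 (add 1h to convert from UTC-1).
Carol in UTC: 09:00-13:00, 14:00-18:00 (add 1h to convert from UTC-1).
Dana ∩ Bianca: 10:00-11:00, 12:00-15:00.
Dana ∩ Bianca ∩ Mei: 10:00-11:00, 12:00-15:00.
Dana ∩ Bianca ∩ Mei ∩ Carol: 10:00-11:00, 12:00-13:00, 14:00-15:00.

10:00-11:00, 12:00-13:00, 14:00-15:00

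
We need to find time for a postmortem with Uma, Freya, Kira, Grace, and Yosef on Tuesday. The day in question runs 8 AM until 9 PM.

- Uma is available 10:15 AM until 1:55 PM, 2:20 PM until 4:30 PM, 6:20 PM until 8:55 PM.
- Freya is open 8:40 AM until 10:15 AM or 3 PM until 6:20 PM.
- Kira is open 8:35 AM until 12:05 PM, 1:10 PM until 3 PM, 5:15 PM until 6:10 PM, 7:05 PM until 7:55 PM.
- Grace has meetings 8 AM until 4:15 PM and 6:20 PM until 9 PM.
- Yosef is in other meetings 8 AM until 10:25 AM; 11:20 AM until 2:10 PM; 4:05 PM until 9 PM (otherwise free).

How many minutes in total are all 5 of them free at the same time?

Uma free: 10:15-13:55, 14:20-16:30, 18:20-20:55.
Freya free: 08:40-10:15, 15:00-18:20.
Kira free: 08:35-12:05, 13:10-15:00, 17:15-18:10, 19:05-19:55.
Grace free: 16:15-18:20 (invert busy blocks within the working day).
Yosef free: 10:25-11:20, 14:10-16:05 (invert busy blocks within the working day).
Uma ∩ Freya: 15:00-16:30.
Uma ∩ Freya ∩ Kira: ∅.
Uma ∩ Freya ∩ Kira ∩ Grace: ∅.
Uma ∩ Freya ∩ Kira ∩ Grace ∩ Yosef: ∅.
There is no time when everyone is free.
There is no common window, so the total is 0 minutes.

0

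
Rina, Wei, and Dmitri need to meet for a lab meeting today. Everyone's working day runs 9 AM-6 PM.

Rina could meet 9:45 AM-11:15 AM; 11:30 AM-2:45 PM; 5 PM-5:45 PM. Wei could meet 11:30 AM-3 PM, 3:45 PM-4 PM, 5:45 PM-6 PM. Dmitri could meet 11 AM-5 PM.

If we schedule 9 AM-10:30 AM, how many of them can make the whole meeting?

nobody can make the full 09:00-10:30 slot — that's 0.

0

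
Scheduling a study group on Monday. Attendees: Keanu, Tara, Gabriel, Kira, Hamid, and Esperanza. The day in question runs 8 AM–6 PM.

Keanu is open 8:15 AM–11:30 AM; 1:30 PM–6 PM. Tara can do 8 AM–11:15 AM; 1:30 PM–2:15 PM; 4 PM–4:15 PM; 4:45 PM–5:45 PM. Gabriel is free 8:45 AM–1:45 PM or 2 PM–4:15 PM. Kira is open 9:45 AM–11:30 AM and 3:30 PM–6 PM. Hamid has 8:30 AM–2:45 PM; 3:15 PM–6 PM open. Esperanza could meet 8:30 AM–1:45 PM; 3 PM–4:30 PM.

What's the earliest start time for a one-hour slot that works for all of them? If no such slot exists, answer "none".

Keanu ∩ Tara: 08:15-11:15, 13:30-14:15, 16:00-16:15, 16:45-17:45.
Keanu ∩ Tara ∩ Gabriel: 08:45-11:15, 13:30-13:45, 14:00-14:15, 16:00-16:15.
Keanu ∩ Tara ∩ Gabriel ∩ Kira: 09:45-11:15, 16:00-16:15.
Keanu ∩ Tara ∩ Gabriel ∩ Kira ∩ Hamid: 09:45-11:15, 16:00-16:15.
Keanu ∩ Tara ∩ Gabriel ∩ Kira ∩ Hamid ∩ Esperanza: 09:45-11:15, 16:00-16:15.
Those are the intersection windows.
The first common window of at least 60 minutes is 09:45-11:15, so the earliest start is 09:45.

09:45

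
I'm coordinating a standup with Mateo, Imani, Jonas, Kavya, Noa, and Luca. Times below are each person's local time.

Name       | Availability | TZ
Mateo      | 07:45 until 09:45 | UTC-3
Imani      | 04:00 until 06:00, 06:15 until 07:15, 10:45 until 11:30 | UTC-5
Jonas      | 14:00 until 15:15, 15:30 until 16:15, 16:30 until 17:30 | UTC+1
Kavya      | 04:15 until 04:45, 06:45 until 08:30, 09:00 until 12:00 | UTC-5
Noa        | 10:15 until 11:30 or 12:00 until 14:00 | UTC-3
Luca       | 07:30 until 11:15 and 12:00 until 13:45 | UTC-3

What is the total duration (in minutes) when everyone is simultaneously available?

Mateo in UTC: 10:45-12:45 (add 3h to convert from UTC-3).
Imani in UTC: 09:00-11:00, 11:15-12:15, 15:45-16:30 (add 5h to convert from UTC-5).
Jonas in UTC: 13:00-14:15, 14:30-15:15, 15:30-16:30 (subtract 1h to convert from UTC+1).
Kavya in UTC: 09:15-09:45, 11:45-13:30, 14:00-17:00 (add 5h to convert from UTC-5).
Noa in UTC: 13:15-14:30, 15:00-17:00 (add 3h to convert from UTC-3).
Luca in UTC: 10:30-14:15, 15:00-16:45 (add 3h to convert from UTC-3).
Mateo ∩ Imani: 10:45-11:00, 11:15-12:15.
Mateo ∩ Imani ∩ Jonas: ∅.
Mateo ∩ Imani ∩ Jonas ∩ Kavya: ∅.
Mateo ∩ Imani ∩ Jonas ∩ Kavya ∩ Noa: ∅.
Mateo ∩ Imani ∩ Jonas ∩ Kavya ∩ Noa ∩ Luca: ∅.
There is no time when everyone is free.
There is no common window, so the total is 0 minutes.

0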